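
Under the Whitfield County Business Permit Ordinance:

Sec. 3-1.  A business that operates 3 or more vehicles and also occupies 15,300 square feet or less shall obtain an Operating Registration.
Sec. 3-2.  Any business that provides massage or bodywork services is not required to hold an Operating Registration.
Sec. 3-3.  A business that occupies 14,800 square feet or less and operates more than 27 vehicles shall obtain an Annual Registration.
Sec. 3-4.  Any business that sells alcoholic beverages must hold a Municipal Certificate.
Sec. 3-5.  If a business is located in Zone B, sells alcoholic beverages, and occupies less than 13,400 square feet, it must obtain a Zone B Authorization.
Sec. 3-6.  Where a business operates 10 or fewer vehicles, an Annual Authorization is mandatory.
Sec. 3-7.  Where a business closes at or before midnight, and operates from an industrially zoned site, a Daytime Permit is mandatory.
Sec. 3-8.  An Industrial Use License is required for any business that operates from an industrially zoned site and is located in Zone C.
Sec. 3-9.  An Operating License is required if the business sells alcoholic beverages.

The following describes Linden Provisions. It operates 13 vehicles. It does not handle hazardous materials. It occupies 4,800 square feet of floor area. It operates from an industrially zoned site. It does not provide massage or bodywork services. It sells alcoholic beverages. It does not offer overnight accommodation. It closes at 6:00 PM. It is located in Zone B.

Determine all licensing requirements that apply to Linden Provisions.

Sec. 3-1. vehicles 13 ≥ 3; floor area 4,800 square feet ≤ 15,300 square feet → Operating Registration required.
Sec. 3-2. does not provide massage or bodywork services → Operating Registration exemption does not apply.
Sec. 3-3. floor area 4,800 square feet ≤ 14,800 square feet; vehicles 13 ≤ 27 → Annual Registration not required.
Sec. 3-4. sells alcoholic beverages → Municipal Certificate required.
Sec. 3-5. is located in Zone B; sells alcoholic beverages; floor area 4,800 square feet < 13,400 square feet → Zone B Authorization required.
Sec. 3-6. vehicles 13 > 10 → Annual Authorization not required.
Sec. 3-7. closes 6:00 PM, at/before midnight; operates from an industrially zoned site → Daytime Permit required.
Sec. 3-8. operates from an industrially zoned site; is located in Zone B (not: is located in Zone C) → Industrial Use License not required.
Sec. 3-9. sells alcoholic beverages → Operating License required.

Daytime Permit, Municipal Certificate, Operating License, Operating Registration, Zone B Authorization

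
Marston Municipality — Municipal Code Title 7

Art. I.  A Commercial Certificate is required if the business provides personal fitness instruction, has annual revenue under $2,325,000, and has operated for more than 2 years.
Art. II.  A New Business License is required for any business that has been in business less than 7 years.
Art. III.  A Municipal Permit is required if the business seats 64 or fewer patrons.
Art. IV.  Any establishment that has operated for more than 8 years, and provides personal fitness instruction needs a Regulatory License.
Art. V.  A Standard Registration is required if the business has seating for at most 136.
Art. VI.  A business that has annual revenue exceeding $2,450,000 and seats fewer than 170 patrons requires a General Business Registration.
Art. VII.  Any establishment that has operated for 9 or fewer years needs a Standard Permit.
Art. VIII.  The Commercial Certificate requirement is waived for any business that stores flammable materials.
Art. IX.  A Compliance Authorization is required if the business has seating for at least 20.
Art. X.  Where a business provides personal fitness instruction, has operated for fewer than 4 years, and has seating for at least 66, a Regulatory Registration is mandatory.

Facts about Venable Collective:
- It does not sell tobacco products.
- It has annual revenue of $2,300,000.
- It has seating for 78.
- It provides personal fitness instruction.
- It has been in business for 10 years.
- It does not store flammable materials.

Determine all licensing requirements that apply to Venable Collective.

Art. I. provides personal fitness instruction; revenue $2,300,000 < $2,325,000; years in business 10 > 2 → Commercial Certificate required.
Art. II. years in business 10 ≥ 7 → New Business License not required.
Art. III. seating 78 > 64 → Municipal Permit not required.
Art. IV. years in business 10 > 8; provides personal fitness instruction → Regulatory License required.
Art. V. seating 78 ≤ 136 → Standard Registration required.
Art. VI. revenue $2,300,000 ≤ $2,450,000; seating 78 < 170 → General Business Registration not required.
Art. VII. years in business 10 > 9 → Standard Permit not required.
Art. VIII. does not store flammable materials → Commercial Certificate exemption does not apply.
Art. IX. seating 78 ≥ 20 → Compliance Authorization required.
Art. X. provides personal fitness instruction; years in business 10 ≥ 4; seating 78 ≥ 66 → Regulatory Registration not required.

Commercial Certificate, Compliance Authorization, Regulatory License, Standard Registration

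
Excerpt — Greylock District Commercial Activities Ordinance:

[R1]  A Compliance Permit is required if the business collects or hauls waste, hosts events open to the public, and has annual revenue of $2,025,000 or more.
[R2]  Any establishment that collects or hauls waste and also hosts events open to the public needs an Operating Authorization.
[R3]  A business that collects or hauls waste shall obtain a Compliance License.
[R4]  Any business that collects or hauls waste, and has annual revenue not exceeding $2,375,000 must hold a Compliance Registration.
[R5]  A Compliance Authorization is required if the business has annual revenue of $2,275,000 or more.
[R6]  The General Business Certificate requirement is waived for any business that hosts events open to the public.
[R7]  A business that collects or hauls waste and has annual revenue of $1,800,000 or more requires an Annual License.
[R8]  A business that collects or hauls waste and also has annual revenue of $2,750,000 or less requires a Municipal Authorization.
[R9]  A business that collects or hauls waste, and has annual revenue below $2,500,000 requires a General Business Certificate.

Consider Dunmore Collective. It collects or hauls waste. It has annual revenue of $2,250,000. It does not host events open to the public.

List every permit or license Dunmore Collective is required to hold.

Annual License, Compliance License, Compliance Registration, General Business Certificate, Municipal Authorization

[R1] collects or hauls waste; does not host events open to the public; revenue $2,250,000 ≥ $2,025,000 → Compliance Permit not required.
[R2] collects or hauls waste; does not host events open to the public → Operating Authorization not required.
[R3] collects or hauls waste → Compliance License required.
[R4] collects or hauls waste; revenue $2,250,000 ≤ $2,375,000 → Compliance Registration required.
[R5] revenue $2,250,000 < $2,275,000 → Compliance Authorization not required.
[R6] does not host events open to the public → General Business Certificate exemption does not apply.
[R7] collects or hauls waste; revenue $2,250,000 ≥ $1,800,000 → Annual License required.
[R8] collects or hauls waste; revenue $2,250,000 ≤ $2,750,000 → Municipal Authorization required.
[R9] collects or hauls waste; revenue $2,250,000 < $2,500,000 → General Business Certificate required.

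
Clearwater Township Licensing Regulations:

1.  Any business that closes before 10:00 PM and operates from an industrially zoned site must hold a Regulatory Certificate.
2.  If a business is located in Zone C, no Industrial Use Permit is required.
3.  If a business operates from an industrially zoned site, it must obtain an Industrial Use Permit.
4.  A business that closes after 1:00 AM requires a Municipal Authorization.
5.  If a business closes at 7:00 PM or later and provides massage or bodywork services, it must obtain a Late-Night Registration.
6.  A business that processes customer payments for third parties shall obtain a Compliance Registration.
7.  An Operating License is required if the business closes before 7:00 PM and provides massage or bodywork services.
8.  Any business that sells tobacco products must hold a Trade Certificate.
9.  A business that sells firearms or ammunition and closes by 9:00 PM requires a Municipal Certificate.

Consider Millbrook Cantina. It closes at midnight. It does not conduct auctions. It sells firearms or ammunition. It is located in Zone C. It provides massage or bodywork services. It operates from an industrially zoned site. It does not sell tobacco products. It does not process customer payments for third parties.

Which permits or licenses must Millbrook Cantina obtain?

Late-Night Registration

1. closes midnight, after 10:00 PM; operates from an industrially zoned site → Regulatory Certificate not required.
2. is located in Zone C → exempt from Industrial Use Permit.
3. operates from an industrially zoned site → Industrial Use Permit required.
4. closes midnight, at/before 1:00 AM → Municipal Authorization not required.
5. closes midnight, after 7:00 PM; provides massage or bodywork services → Late-Night Registration required.
6. does not process customer payments for third parties → Compliance Registration not required.
7. closes midnight, after 7:00 PM; provides massage or bodywork services → Operating License not required.
8. does not sell tobacco products → Trade Certificate not required.
9. sells firearms or ammunition; closes midnight, after 9:00 PM → Municipal Certificate not required.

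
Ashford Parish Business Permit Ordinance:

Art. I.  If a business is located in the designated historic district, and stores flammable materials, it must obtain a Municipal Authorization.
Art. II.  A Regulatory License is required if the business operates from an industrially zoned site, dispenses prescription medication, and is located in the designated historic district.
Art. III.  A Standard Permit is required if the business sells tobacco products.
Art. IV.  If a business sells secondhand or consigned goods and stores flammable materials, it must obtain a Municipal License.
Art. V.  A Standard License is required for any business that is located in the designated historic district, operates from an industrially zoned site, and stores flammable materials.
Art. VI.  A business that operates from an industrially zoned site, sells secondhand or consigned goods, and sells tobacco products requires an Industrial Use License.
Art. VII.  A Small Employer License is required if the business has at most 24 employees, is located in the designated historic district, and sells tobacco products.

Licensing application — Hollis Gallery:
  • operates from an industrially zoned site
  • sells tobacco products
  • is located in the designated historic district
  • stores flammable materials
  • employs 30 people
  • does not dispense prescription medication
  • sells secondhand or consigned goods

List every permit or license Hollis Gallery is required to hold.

Art. I. is located in the designated historic district; stores flammable materials → Municipal Authorization required.
Art. II. operates from an industrially zoned site; does not dispense prescription medication; is located in the designated historic district → Regulatory License not required.
Art. III. sells tobacco products → Standard Permit required.
Art. IV. sells secondhand or consigned goods; stores flammable materials → Municipal License required.
Art. V. is located in the designated historic district; operates from an industrially zoned site; stores flammable materials → Standard License required.
Art. VI. operates from an industrially zoned site; sells secondhand or consigned goods; sells tobacco products → Industrial Use License required.
Art. VII. employees 30 > 24; is located in the designated historic district; sells tobacco products → Small Employer License not required.

Industrial Use License, Municipal Authorization, Municipal License, Standard License, Standard Permit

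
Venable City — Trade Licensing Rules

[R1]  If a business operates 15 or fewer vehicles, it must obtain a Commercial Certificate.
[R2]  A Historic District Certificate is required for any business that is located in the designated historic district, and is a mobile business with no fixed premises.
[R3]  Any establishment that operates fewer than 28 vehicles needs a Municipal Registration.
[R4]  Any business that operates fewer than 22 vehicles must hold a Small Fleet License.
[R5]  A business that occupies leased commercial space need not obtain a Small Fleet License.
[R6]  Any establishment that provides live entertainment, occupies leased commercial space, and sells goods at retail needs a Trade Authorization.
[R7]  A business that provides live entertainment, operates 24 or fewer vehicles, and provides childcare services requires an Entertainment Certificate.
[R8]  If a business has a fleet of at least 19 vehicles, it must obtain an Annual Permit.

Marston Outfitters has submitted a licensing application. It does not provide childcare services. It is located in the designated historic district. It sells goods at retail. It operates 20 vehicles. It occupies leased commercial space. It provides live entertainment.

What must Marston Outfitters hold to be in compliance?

[R1] vehicles 20 > 15 → Commercial Certificate not required.
[R2] is located in the designated historic district; occupies leased commercial space (not: is a mobile business with no fixed premises) → Historic District Certificate not required.
[R3] vehicles 20 < 28 → Municipal Registration required.
[R4] vehicles 20 < 22 → Small Fleet License required.
[R5] occupies leased commercial space → exempt from Small Fleet License.
[R6] provides live entertainment; occupies leased commercial space; sells goods at retail → Trade Authorization required.
[R7] provides live entertainment; vehicles 20 ≤ 24; does not provide childcare services → Entertainment Certificate not required.
[R8] vehicles 20 ≥ 19 → Annual Permit required.

Annual Permit, Municipal Registration, Trade Authorization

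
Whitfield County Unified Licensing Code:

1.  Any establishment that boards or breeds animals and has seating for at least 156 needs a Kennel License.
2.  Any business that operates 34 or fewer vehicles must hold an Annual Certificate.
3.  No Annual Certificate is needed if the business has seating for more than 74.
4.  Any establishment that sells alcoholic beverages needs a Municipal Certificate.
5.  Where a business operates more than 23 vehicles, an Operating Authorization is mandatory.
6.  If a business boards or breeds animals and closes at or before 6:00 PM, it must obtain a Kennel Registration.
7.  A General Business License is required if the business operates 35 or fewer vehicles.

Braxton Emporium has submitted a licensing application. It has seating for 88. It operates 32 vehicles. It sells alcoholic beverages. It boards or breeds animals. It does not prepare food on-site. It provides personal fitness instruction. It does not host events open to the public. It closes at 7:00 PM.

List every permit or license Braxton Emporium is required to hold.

General Business License, Municipal Certificate, Operating Authorization

1. boards or breeds animals; seating 88 < 156 → Kennel License not required.
2. vehicles 32 ≤ 34 → Annual Certificate required.
3. seating 88 > 74 → exempt from Annual Certificate.
4. sells alcoholic beverages → Municipal Certificate required.
5. vehicles 32 > 23 → Operating Authorization required.
6. boards or breeds animals; closes 7:00 PM, after 6:00 PM → Kennel Registration not required.
7. vehicles 32 ≤ 35 → General Business License required.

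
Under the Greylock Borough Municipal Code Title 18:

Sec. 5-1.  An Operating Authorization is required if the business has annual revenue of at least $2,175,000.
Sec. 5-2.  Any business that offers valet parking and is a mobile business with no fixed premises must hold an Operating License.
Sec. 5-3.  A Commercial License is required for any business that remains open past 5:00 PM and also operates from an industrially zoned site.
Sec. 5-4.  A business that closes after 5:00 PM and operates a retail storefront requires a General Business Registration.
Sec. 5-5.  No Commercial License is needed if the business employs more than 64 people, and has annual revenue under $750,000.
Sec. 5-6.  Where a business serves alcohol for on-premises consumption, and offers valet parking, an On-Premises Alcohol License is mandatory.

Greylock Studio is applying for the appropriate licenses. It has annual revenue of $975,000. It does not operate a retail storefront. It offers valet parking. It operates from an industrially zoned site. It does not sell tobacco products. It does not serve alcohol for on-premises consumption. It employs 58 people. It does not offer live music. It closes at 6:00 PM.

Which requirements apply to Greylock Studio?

Commercial License

Sec. 5-1. revenue $975,000 < $2,175,000 → Operating Authorization not required.
Sec. 5-2. offers valet parking; operates from an industrially zoned site (not: is a mobile business with no fixed premises) → Operating License not required.
Sec. 5-3. closes 6:00 PM, after 5:00 PM; operates from an industrially zoned site → Commercial License required.
Sec. 5-4. closes 6:00 PM, after 5:00 PM; does not operate a retail storefront → General Business Registration not required.
Sec. 5-5. employees 58 ≤ 64; revenue $975,000 ≥ $750,000 → Commercial License exemption does not apply.
Sec. 5-6. does not serve alcohol for on-premises consumption; offers valet parking → On-Premises Alcohol License not required.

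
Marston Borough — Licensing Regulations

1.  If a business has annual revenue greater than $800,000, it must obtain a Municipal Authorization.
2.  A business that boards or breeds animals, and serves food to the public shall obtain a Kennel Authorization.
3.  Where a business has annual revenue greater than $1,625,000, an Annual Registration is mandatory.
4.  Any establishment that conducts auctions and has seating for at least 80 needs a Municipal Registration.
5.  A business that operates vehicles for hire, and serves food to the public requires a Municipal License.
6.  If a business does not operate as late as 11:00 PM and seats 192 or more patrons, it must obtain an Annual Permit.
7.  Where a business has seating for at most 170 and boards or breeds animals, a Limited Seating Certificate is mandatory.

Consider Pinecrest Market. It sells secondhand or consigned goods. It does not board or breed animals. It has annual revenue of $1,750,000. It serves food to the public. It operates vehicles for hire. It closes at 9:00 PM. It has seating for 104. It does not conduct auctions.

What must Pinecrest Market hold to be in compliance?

1. revenue $1,750,000 > $800,000 → Municipal Authorization required.
2. does not board or breed animals; serves food to the public → Kennel Authorization not required.
3. revenue $1,750,000 > $1,625,000 → Annual Registration required.
4. does not conduct auctions; seating 104 ≥ 80 → Municipal Registration not required.
5. operates vehicles for hire; serves food to the public → Municipal License required.
6. closes 9:00 PM, at/before 11:00 PM; seating 104 < 192 → Annual Permit not required.
7. seating 104 ≤ 170; does not board or breed animals → Limited Seating Certificate not required.

Annual Registration, Municipal Authorization, Municipal License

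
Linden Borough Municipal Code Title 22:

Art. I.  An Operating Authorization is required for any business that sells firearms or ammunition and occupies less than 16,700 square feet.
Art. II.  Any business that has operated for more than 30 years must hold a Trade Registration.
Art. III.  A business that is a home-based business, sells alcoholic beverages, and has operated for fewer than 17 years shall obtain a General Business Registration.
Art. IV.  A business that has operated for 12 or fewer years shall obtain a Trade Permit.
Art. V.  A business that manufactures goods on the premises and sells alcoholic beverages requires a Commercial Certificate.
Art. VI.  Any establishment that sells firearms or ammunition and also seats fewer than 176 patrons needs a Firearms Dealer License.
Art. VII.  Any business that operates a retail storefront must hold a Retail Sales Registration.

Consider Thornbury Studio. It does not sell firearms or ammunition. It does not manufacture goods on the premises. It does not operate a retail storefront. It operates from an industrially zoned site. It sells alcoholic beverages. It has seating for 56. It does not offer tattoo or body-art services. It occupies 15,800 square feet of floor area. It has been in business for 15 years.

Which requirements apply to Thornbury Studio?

Art. I. does not sell firearms or ammunition; floor area 15,800 square feet < 16,700 square feet → Operating Authorization not required.
Art. II. years in business 15 ≤ 30 → Trade Registration not required.
Art. III. operates from an industrially zoned site (not: is a home-based business); sells alcoholic beverages; years in business 15 < 17 → General Business Registration not required.
Art. IV. years in business 15 > 12 → Trade Permit not required.
Art. V. does not manufacture goods on the premises; sells alcoholic beverages → Commercial Certificate not required.
Art. VI. does not sell firearms or ammunition; seating 56 < 176 → Firearms Dealer License not required.
Art. VII. does not operate a retail storefront → Retail Sales Registration not required.

None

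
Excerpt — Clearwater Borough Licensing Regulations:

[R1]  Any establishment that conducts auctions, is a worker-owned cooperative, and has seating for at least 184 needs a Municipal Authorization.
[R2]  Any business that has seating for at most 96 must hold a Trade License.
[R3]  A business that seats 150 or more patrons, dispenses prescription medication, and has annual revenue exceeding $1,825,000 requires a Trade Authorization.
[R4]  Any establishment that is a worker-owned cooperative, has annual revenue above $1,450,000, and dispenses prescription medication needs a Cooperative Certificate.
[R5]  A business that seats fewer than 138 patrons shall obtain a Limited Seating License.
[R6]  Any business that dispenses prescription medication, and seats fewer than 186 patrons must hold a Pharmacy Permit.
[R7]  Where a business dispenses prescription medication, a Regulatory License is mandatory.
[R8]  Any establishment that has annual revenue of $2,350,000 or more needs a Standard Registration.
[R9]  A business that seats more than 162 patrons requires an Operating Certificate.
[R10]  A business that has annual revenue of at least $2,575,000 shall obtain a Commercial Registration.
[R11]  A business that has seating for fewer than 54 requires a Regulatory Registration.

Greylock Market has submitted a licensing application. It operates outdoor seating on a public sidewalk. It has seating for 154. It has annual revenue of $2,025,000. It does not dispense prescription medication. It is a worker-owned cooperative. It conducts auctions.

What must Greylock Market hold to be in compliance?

[R1] conducts auctions; is a worker-owned cooperative; seating 154 < 184 → Municipal Authorization not required.
[R2] seating 154 > 96 → Trade License not required.
[R3] seating 154 ≥ 150; does not dispense prescription medication; revenue $2,025,000 > $1,825,000 → Trade Authorization not required.
[R4] is a worker-owned cooperative; revenue $2,025,000 > $1,450,000; does not dispense prescription medication → Cooperative Certificate not required.
[R5] seating 154 ≥ 138 → Limited Seating License not required.
[R6] does not dispense prescription medication; seating 154 < 186 → Pharmacy Permit not required.
[R7] does not dispense prescription medication → Regulatory License not required.
[R8] revenue $2,025,000 < $2,350,000 → Standard Registration not required.
[R9] seating 154 ≤ 162 → Operating Certificate not required.
[R10] revenue $2,025,000 < $2,575,000 → Commercial Registration not required.
[R11] seating 154 ≥ 54 → Regulatory Registration not required.

None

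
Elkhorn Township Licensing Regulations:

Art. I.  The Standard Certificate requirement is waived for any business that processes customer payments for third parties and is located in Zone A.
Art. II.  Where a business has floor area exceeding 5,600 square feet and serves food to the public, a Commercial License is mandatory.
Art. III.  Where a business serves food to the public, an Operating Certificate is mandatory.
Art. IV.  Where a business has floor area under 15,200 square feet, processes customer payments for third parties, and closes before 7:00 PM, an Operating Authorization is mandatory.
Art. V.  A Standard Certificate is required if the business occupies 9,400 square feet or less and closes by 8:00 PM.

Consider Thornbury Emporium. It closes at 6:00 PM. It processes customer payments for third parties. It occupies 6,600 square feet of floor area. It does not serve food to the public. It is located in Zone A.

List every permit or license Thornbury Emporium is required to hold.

Operating Authorization

Art. I. processes customer payments for third parties; is located in Zone A → exempt from Standard Certificate.
Art. II. floor area 6,600 square feet > 5,600 square feet; does not serve food to the public → Commercial License not required.
Art. III. does not serve food to the public → Operating Certificate not required.
Art. IV. floor area 6,600 square feet < 15,200 square feet; processes customer payments for third parties; closes 6:00 PM, at/before 7:00 PM → Operating Authorization required.
Art. V. floor area 6,600 square feet ≤ 9,400 square feet; closes 6:00 PM, at/before 8:00 PM → Standard Certificate required.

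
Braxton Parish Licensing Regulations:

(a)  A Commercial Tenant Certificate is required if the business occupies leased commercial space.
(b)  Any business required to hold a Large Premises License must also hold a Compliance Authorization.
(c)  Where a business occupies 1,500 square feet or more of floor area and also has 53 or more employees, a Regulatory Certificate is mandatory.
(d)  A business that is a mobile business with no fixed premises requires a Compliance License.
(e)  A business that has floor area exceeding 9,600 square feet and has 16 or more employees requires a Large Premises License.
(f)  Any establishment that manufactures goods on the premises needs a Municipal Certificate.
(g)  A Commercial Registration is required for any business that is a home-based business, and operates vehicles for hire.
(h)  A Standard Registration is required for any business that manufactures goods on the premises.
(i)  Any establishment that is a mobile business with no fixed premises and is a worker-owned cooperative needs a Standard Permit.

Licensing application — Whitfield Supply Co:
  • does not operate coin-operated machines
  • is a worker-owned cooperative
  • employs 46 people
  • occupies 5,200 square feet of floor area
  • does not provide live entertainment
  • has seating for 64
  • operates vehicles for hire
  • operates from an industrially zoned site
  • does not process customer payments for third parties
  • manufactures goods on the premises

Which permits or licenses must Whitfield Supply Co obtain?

Municipal Certificate, Standard Registration

(a) operates from an industrially zoned site (not: occupies leased commercial space) → Commercial Tenant Certificate not required.
(b) Large Premises License is not required → no effect.
(c) floor area 5,200 square feet ≥ 1,500 square feet; employees 46 < 53 → Regulatory Certificate not required.
(d) operates from an industrially zoned site (not: is a mobile business with no fixed premises) → Compliance License not required.
(e) floor area 5,200 square feet ≤ 9,600 square feet; employees 46 ≥ 16 → Large Premises License not required.
(f) manufactures goods on the premises → Municipal Certificate required.
(g) operates from an industrially zoned site (not: is a home-based business); operates vehicles for hire → Commercial Registration not required.
(h) manufactures goods on the premises → Standard Registration required.
(i) operates from an industrially zoned site (not: is a mobile business with no fixed premises); is a worker-owned cooperative → Standard Permit not required.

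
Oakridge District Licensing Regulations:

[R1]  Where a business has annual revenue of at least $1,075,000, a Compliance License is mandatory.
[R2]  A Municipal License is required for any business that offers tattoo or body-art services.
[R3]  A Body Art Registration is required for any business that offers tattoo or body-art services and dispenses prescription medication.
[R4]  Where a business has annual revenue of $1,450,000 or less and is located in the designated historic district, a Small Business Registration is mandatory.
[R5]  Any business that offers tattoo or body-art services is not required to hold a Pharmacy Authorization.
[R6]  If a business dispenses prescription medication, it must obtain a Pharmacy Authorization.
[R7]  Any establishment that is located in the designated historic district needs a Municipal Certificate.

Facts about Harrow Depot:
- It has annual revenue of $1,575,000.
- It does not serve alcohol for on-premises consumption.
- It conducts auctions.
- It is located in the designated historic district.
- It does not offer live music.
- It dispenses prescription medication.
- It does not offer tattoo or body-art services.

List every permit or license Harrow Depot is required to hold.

Compliance License, Municipal Certificate, Pharmacy Authorization

[R1] revenue $1,575,000 ≥ $1,075,000 → Compliance License required.
[R2] does not offer tattoo or body-art services → Municipal License not required.
[R3] does not offer tattoo or body-art services; dispenses prescription medication → Body Art Registration not required.
[R4] revenue $1,575,000 > $1,450,000; is located in the designated historic district → Small Business Registration not required.
[R5] does not offer tattoo or body-art services → Pharmacy Authorization exemption does not apply.
[R6] dispenses prescription medication → Pharmacy Authorization required.
[R7] is located in the designated historic district → Municipal Certificate required.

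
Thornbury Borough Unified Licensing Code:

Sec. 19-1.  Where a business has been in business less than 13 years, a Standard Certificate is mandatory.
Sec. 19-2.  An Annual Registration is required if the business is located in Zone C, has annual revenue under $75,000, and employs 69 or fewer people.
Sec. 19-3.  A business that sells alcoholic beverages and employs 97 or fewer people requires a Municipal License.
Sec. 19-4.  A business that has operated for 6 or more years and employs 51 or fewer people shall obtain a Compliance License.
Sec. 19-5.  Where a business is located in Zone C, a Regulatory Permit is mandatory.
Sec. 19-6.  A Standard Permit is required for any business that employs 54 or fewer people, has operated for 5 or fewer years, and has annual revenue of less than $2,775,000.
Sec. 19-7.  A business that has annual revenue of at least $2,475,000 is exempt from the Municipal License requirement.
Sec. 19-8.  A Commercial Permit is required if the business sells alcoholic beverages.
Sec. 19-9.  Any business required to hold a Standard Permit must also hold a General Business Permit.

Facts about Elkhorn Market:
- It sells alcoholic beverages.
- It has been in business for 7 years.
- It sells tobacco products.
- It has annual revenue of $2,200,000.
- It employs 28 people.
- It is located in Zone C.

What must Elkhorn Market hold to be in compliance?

Sec. 19-1. years in business 7 < 13 → Standard Certificate required.
Sec. 19-2. is located in Zone C; revenue $2,200,000 ≥ $75,000; employees 28 ≤ 69 → Annual Registration not required.
Sec. 19-3. sells alcoholic beverages; employees 28 ≤ 97 → Municipal License required.
Sec. 19-4. years in business 7 ≥ 6; employees 28 ≤ 51 → Compliance License required.
Sec. 19-5. is located in Zone C → Regulatory Permit required.
Sec. 19-6. employees 28 ≤ 54; years in business 7 > 5; revenue $2,200,000 < $2,775,000 → Standard Permit not required.
Sec. 19-7. revenue $2,200,000 < $2,475,000 → Municipal License exemption does not apply.
Sec. 19-8. sells alcoholic beverages → Commercial Permit required.
Sec. 19-9. Standard Permit is not required → no effect.

Commercial Permit, Compliance License, Municipal License, Regulatory Permit, Standard Certificate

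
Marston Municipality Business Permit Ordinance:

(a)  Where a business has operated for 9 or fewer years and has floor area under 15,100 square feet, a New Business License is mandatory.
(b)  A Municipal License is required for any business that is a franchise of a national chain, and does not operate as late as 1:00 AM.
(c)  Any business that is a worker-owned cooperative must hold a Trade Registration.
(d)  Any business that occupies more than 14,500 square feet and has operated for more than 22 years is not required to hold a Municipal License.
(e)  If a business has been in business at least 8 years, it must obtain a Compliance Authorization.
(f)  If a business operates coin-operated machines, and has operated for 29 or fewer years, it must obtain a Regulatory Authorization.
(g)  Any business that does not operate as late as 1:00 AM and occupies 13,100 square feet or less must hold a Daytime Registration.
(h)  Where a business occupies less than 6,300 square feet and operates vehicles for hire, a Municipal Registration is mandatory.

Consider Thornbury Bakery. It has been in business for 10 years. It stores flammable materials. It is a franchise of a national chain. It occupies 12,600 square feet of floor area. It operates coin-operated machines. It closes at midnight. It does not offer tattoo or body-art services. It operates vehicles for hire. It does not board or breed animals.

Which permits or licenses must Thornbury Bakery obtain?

Compliance Authorization, Daytime Registration, Municipal License, Regulatory Authorization

(a) years in business 10 > 9; floor area 12,600 square feet < 15,100 square feet → New Business License not required.
(b) is a franchise of a national chain; closes midnight, at/before 1:00 AM → Municipal License required.
(c) is a franchise of a national chain (not: is a worker-owned cooperative) → Trade Registration not required.
(d) floor area 12,600 square feet ≤ 14,500 square feet; years in business 10 ≤ 22 → Municipal License exemption does not apply.
(e) years in business 10 ≥ 8 → Compliance Authorization required.
(f) operates coin-operated machines; years in business 10 ≤ 29 → Regulatory Authorization required.
(g) closes midnight, at/before 1:00 AM; floor area 12,600 square feet ≤ 13,100 square feet → Daytime Registration required.
(h) floor area 12,600 square feet ≥ 6,300 square feet; operates vehicles for hire → Municipal Registration not required.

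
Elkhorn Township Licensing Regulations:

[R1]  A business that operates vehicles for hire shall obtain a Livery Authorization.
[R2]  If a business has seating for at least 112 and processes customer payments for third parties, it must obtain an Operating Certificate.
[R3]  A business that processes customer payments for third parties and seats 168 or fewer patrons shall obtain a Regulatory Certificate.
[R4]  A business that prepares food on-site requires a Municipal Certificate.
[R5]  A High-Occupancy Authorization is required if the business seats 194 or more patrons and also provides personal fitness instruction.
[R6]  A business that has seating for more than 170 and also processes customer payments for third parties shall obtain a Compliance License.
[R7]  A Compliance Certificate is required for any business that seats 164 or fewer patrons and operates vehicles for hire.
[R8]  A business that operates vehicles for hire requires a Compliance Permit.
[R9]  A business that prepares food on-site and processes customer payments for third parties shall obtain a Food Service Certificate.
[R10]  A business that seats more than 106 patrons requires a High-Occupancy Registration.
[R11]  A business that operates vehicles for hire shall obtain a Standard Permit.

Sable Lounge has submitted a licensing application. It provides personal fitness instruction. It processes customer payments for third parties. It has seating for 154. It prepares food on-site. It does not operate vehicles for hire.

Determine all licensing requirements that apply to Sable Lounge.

[R1] does not operate vehicles for hire → Livery Authorization not required.
[R2] seating 154 ≥ 112; processes customer payments for third parties → Operating Certificate required.
[R3] processes customer payments for third parties; seating 154 ≤ 168 → Regulatory Certificate required.
[R4] prepares food on-site → Municipal Certificate required.
[R5] seating 154 < 194; provides personal fitness instruction → High-Occupancy Authorization not required.
[R6] seating 154 ≤ 170; processes customer payments for third parties → Compliance License not required.
[R7] seating 154 ≤ 164; does not operate vehicles for hire → Compliance Certificate not required.
[R8] does not operate vehicles for hire → Compliance Permit not required.
[R9] prepares food on-site; processes customer payments for third parties → Food Service Certificate required.
[R10] seating 154 > 106 → High-Occupancy Registration required.
[R11] does not operate vehicles for hire → Standard Permit not required.

Food Service Certificate, High-Occupancy Registration, Municipal Certificate, Operating Certificate, Regulatory Certificate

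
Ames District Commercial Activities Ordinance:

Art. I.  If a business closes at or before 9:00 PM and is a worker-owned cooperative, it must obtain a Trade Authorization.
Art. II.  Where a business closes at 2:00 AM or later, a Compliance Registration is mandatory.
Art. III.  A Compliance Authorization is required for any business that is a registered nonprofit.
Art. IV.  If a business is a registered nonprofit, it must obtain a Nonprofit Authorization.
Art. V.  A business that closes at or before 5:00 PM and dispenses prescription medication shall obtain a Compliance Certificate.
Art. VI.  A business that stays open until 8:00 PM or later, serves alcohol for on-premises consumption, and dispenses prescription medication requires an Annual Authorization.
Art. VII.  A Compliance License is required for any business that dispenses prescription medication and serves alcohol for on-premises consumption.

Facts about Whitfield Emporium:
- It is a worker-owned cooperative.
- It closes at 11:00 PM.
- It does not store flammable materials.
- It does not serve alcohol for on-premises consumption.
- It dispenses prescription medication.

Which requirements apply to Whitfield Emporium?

None

Art. I. closes 11:00 PM, after 9:00 PM; is a worker-owned cooperative → Trade Authorization not required.
Art. II. closes 11:00 PM, at/before 2:00 AM → Compliance Registration not required.
Art. III. is a worker-owned cooperative (not: is a registered nonprofit) → Compliance Authorization not required.
Art. IV. is a worker-owned cooperative (not: is a registered nonprofit) → Nonprofit Authorization not required.
Art. V. closes 11:00 PM, after 5:00 PM; dispenses prescription medication → Compliance Certificate not required.
Art. VI. closes 11:00 PM, after 8:00 PM; does not serve alcohol for on-premises consumption; dispenses prescription medication → Annual Authorization not required.
Art. VII. dispenses prescription medication; does not serve alcohol for on-premises consumption → Compliance License not required.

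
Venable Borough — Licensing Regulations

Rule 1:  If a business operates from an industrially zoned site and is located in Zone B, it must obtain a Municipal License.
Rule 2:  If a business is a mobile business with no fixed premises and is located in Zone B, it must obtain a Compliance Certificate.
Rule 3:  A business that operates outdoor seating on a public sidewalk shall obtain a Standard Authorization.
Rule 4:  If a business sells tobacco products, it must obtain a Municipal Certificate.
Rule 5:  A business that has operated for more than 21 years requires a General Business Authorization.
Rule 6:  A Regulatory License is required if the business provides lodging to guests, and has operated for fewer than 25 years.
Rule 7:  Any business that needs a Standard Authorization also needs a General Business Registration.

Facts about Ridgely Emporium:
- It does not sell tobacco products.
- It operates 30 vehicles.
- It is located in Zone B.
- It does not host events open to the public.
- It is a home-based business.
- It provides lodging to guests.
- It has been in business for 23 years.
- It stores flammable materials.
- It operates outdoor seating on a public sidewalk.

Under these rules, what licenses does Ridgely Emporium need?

Rule 1: is a home-based business (not: operates from an industrially zoned site); is located in Zone B → Municipal License not required.
Rule 2: is a home-based business (not: is a mobile business with no fixed premises); is located in Zone B → Compliance Certificate not required.
Rule 3: operates outdoor seating on a public sidewalk → Standard Authorization required.
Rule 4: does not sell tobacco products → Municipal Certificate not required.
Rule 5: years in business 23 > 21 → General Business Authorization required.
Rule 6: provides lodging to guests; years in business 23 < 25 → Regulatory License required.
Rule 7: Standard Authorization is required → General Business Registration also required.

General Business Authorization, General Business Registration, Regulatory License, Standard Authorization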